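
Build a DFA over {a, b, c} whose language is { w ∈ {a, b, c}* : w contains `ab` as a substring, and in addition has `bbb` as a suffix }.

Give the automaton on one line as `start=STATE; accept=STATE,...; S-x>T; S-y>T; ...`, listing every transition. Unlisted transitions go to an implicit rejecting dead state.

Run two small machines in parallel and take their product. The first has 3 states tracking whether and how much of `ab` has been seen; the second has 4 states tracking how much of the suffix `bbb` has currently been matched. A product state is a pair (one from each), accepting exactly when both do.
        a   b   c  
>  q0   q1  q2  q0 
   q1   q1  q3  q0 
   q2   q1  q4  q0 
   q3   q5  q6  q5 
   q4   q1  q7  q0 
   q5   q5  q3  q5 
   q6   q5  q8  q5 
   q7   q1  q7  q0 
 * q8   q5  q8  q5 
(> = start, * = accepting)

start=q0; accept=q8; q0-a>q1; q0-b>q2; q0-c>q0; q1-a>q1; q1-b>q3; q1-c>q0; q2-a>q1; q2-b>q4; q2-c>q0; q3-a>q5; q3-b>q6; q3-c>q5; q4-a>q1; q4-b>q7; q4-c>q0; q5-a>q5; q5-b>q3; q5-c>q5; q6-a>q5; q6-b>q8; q6-c>q5; q7-a>q1; q7-b>q7; q7-c>q0; q8-a>q5; q8-b>q8; q8-c>q5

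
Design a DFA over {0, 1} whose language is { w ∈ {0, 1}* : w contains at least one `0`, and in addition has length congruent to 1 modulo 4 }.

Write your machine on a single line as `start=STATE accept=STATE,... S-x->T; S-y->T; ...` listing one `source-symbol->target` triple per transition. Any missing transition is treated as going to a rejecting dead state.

Build one automaton per condition and run them in lockstep. The first has 3 states tracking the count of `0`s, saturating at 2; the second has 4 states tracking the input length modulo 4. A product state is a pair (one from each), accepting exactly when both do. Minimizing collapses redundant product states.
8 states suffice.
        0   1  
>  s0   s1  s2 
 * s1   s3  s3 
   s2   s3  s4 
   s3   s5  s5 
   s4   s5  s6 
   s5   s7  s7 
   s6   s7  s0 
   s7   s1  s1 
(> = start, * = accepting)

start=s0; accept=s1; s0-0->s1; s0-1->s2; s1-0->s3; s1-1->s3; s2-0->s3; s2-1->s4; s3-0->s5; s3-1->s5; s4-0->s5; s4-1->s6; s5-0->s7; s5-1->s7; s6-0->s7; s6-1->s0; s7-0->s1; s7-1->s1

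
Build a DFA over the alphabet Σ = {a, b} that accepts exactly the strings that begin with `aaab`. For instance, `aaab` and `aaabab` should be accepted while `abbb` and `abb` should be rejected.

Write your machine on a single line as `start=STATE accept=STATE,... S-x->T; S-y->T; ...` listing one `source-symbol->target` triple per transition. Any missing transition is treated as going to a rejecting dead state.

Check the first 4 symbols one by one: q0 through q3 record how many have matched `aaab` so far; any wrong symbol goes to the dead state q5. After all 4 match we enter the accepting sink q4.
        a   b  
>  q0   q1  q5 
   q1   q2  q5 
   q2   q3  q5 
   q3   q5  q4 
 * q4   q4  q4 
   q5   q5  q5 
(> = start, * = accepting)

start=q0; accept=q4; q0-a->q1; q0-b->q5; q1-a->q2; q1-b->q5; q2-a->q3; q2-b->q5; q3-a->q5; q3-b->q4; q4-a->q4; q4-b->q4; q5-a->q5; q5-b->q5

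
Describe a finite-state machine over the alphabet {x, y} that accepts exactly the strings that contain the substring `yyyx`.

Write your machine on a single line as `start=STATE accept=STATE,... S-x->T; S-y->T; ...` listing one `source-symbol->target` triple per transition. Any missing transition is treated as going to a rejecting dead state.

start=A; accept=E; A-x->A; A-y->B; B-x->A; B-y->C; C-x->A; C-y->D; D-x->E; D-y->D; E-x->E; E-y->E

Track how much of `yyyx` has been matched so far: state A is no progress, E is the absorbing accept state reached once `yyyx` has occurred. Intermediate states record partial matches; on a mismatch, fall back to the longest reusable overlap.
       x  y 
>  A   A  B 
   B   A  C 
   C   A  D 
   D   E  D 
 * E   E  E 
(> = start, * = accepting)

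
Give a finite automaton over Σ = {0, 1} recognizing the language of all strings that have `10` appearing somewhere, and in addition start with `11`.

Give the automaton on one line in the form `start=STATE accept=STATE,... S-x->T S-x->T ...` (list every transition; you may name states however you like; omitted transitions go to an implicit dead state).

start=s0 accept=s4 s0-0->s1 s0-1->s2 s1-0->s1 s1-1->s1 s2-0->s1 s2-1->s3 s3-0->s4 s3-1->s3 s4-0->s4 s4-1->s4

Handle the two conditions separately and then intersect. One (3 states) tracks whether and how much of `10` has been seen; the other (4 states) tracks whether the input so far still matches the prefix `11`. Each combined state is a pair, one component from each; accept when both components accept. Minimizing collapses redundant product states.
        0   1  
>  s0   s1  s2 
   s1   s1  s1 
   s2   s1  s3 
   s3   s4  s3 
 * s4   s4  s4 
(> = start, * = accepting)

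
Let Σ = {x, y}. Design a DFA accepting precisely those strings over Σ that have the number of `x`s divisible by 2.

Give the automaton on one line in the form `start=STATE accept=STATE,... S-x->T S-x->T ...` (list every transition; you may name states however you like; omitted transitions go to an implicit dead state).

start=q0 accept=q0 q0-x->q1 q0-y->q0 q1-x->q0 q1-y->q1

Keep the running count of `x`s modulo 2: each `x` advances along the cycle q0 → q1 → q0 while other symbols loop. Accept at q0.
With 2 states:
        x   y  
>* q0   q1  q0 
   q1   q0  q1 
(> = start, * = accepting)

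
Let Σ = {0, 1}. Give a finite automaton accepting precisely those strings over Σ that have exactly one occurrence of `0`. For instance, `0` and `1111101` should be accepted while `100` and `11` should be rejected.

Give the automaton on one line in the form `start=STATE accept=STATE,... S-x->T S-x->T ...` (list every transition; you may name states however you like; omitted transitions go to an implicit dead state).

Only the number of `0`s matters, and only up to 2. Make a chain s0 → s1 → s2 advanced by each `0` (with s2 absorbing); every other symbol self-loops. The accepting set is {s1}.
A 3-state machine:
        0   1  
>  s0   s1  s0 
 * s1   s2  s1 
   s2   s2  s2 
(> = start, * = accepting)

start=s0 accept=s1 s0-0->s1 s0-1->s0 s1-0->s2 s1-1->s1 s2-0->s2 s2-1->s2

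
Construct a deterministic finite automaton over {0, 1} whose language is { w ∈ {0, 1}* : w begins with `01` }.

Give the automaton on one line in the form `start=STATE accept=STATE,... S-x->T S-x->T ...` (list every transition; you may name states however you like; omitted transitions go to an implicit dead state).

start=S0 accept=S2 S0-0->S1 S0-1->S3 S1-0->S3 S1-1->S2 S2-0->S2 S2-1->S2 S3-0->S3 S3-1->S3

Walk along `01` while the input agrees: from S0 take `0` to S1, and so on. Any deviation drops to the rejecting sink S3. Once S2 is reached the prefix is confirmed and every continuation is accepted.
        0   1  
>  S0   S1  S3 
   S1   S3  S2 
 * S2   S2  S2 
   S3   S3  S3 
(> = start, * = accepting)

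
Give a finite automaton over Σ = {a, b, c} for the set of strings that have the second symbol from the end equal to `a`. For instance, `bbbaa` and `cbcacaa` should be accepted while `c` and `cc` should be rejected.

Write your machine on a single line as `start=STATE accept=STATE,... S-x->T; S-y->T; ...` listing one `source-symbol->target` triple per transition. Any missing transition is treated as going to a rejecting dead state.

A DFA must remember the last 2 symbols (since which symbol is second-to-last isn't known until the input ends). Use one state per possible window of the last ≤2 symbols; accept from those whose window starts with `a`.
A 13-state machine:
          a    b    c  
>  q0     q1   q2   q3 
   q1     q4   q5   q6 
   q2     q7   q8   q9 
   q3    q10  q11  q12 
 * q4     q4   q5   q6 
 * q5     q7   q8   q9 
 * q6    q10  q11  q12 
   q7     q4   q5   q6 
   q8     q7   q8   q9 
   q9    q10  q11  q12 
   q10    q4   q5   q6 
   q11    q7   q8   q9 
   q12   q10  q11  q12 
(> = start, * = accepting)

start=q0; accept=q4,q5,q6; q0-a->q1; q0-b->q2; q0-c->q3; q1-a->q4; q1-b->q5; q1-c->q6; q2-a->q7; q2-b->q8; q2-c->q9; q3-a->q10; q3-b->q11; q3-c->q12; q4-a->q4; q4-b->q5; q4-c->q6; q5-a->q7; q5-b->q8; q5-c->q9; q6-a->q10; q6-b->q11; q6-c->q12; q7-a->q4; q7-b->q5; q7-c->q6; q8-a->q7; q8-b->q8; q8-c->q9; q9-a->q10; q9-b->q11; q9-c->q12; q10-a->q4; q10-b->q5; q10-c->q6; q11-a->q7; q11-b->q8; q11-c->q9; q12-a->q10; q12-b->q11; q12-c->q12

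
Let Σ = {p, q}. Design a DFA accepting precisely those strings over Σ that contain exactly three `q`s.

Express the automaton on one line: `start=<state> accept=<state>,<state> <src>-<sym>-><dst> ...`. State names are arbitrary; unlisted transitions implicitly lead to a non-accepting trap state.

Only the number of `q`s matters, and only up to 4. Make a chain s0 → s1 → s2 → s3 → s4 advanced by each `q` (with s4 absorbing); every other symbol self-loops. The accepting set is {s3}.
A 5-state machine:
        p   q  
>  s0   s0  s1 
   s1   s1  s2 
   s2   s2  s3 
 * s3   s3  s4 
   s4   s4  s4 
(> = start, * = accepting)

start=s0 accept=s3 s0-p->s0 s0-q->s1 s1-p->s1 s1-q->s2 s2-p->s2 s2-q->s3 s3-p->s3 s3-q->s4 s4-p->s4 s4-q->s4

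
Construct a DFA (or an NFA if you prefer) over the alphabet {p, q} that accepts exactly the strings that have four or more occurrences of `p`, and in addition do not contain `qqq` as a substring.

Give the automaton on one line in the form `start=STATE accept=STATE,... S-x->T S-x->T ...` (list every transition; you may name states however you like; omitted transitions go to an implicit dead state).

Build one automaton per condition and run them in lockstep. One (6 states) tracks the count of `p`s, saturating at 5; the other (4 states) tracks partial matches of the forbidden pattern `qqq`. Each combined state is a pair, one component from each; accept when both components accept.
A 24-state machine:
          p    q  
>  S0     S1   S2 
   S1     S3   S4 
   S2     S1   S5 
   S3     S6   S7 
   S4     S3   S8 
   S5     S1   S9 
   S6    S10  S11 
   S7     S6  S12 
   S8     S3  S13 
   S9    S13   S9 
 * S10   S14  S15 
   S11   S10  S16 
   S12    S6  S17 
   S13   S17  S13 
 * S14   S14  S18 
 * S15   S14  S19 
   S16   S10  S20 
   S17   S20  S17 
 * S18   S14  S21 
 * S19   S14  S22 
   S20   S22  S20 
 * S21   S14  S23 
   S22   S23  S22 
   S23   S23  S23 
(> = start, * = accepting)

start=S0 accept=S10,S14,S15,S18,S19,S21 S0-p->S1 S0-q->S2 S1-p->S3 S1-q->S4 S2-p->S1 S2-q->S5 S3-p->S6 S3-q->S7 S4-p->S3 S4-q->S8 S5-p->S1 S5-q->S9 S6-p->S10 S6-q->S11 S7-p->S6 S7-q->S12 S8-p->S3 S8-q->S13 S9-p->S13 S9-q->S9 S10-p->S14 S10-q->S15 S11-p->S10 S11-q->S16 S12-p->S6 S12-q->S17 S13-p->S17 S13-q->S13 S14-p->S14 S14-q->S18 S15-p->S14 S15-q->S19 S16-p->S10 S16-q->S20 S17-p->S20 S17-q->S17 S18-p->S14 S18-q->S21 S19-p->S14 S19-q->S22 S20-p->S22 S20-q->S20 S21-p->S14 S21-q->S23 S22-p->S23 S22-q->S22 S23-p->S23 S23-q->S23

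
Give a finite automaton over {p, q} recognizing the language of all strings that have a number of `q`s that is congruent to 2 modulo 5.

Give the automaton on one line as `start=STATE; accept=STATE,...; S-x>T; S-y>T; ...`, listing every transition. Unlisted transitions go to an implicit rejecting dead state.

The only thing that matters is how many `q`s have appeared, reduced mod 5. Use one state per residue: A for 0, …, E for 4. Reading `q` moves to the next residue; anything else stays put. C is accepting.
A 5-state machine:
       p  q 
>  A   A  B 
   B   B  C 
 * C   C  D 
   D   D  E 
   E   E  A 
(> = start, * = accepting)

start=A; accept=C; A-p>A; A-q>B; B-p>B; B-q>C; C-p>C; C-q>D; D-p>D; D-q>E; E-p>E; E-q>A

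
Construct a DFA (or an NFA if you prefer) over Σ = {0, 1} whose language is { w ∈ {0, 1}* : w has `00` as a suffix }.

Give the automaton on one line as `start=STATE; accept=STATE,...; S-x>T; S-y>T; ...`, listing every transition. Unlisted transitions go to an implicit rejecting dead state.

start=s0; accept=s2; s0-0>s1; s0-1>s0; s1-0>s2; s1-1>s0; s2-0>s2; s2-1>s0

Remember how much of `00` the current input suffix matches. State s0 means no match yet; s1 means the last symbol is `0`; s2 means the last 2 symbols are `00`. Only s2 accepts. On a mismatch, fall back to the longest proper suffix that is still a prefix of `00`.
A 3-state machine:
        0   1  
>  s0   s1  s0 
   s1   s2  s0 
 * s2   s2  s0 
(> = start, * = accepting)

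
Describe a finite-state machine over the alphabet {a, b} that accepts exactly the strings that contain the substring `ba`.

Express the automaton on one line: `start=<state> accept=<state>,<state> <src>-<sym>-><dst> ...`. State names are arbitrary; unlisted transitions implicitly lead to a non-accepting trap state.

start=s0 accept=s2 s0-a->s0 s0-b->s1 s1-a->s2 s1-b->s1 s2-a->s2 s2-b->s2

States s0..s1 record the length of the longest prefix of `ba` that matches the current input suffix. Reaching s2 means `ba` has been seen, and we stay there forever. Accept from s2.
3 states suffice.
        a   b  
>  s0   s0  s1 
   s1   s2  s1 
 * s2   s2  s2 
(> = start, * = accepting)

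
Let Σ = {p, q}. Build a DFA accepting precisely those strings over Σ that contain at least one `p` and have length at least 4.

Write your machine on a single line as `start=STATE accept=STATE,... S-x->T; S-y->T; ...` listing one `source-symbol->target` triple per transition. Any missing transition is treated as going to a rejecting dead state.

start=s0; accept=s7; s0-p->s1; s0-q->s2; s1-p->s3; s1-q->s3; s2-p->s3; s2-q->s4; s3-p->s5; s3-q->s5; s4-p->s5; s4-q->s6; s5-p->s7; s5-q->s7; s6-p->s7; s6-q->s6; s7-p->s7; s7-q->s7

Build one automaton per condition and run them in lockstep. The first has 3 states tracking the count of `p`s, saturating at 2; the second has 6 states tracking the input length, saturating at 5. A product state is a pair (one from each), accepting exactly when both do. Equivalent product states are then merged.
        p   q  
>  s0   s1  s2 
   s1   s3  s3 
   s2   s3  s4 
   s3   s5  s5 
   s4   s5  s6 
   s5   s7  s7 
   s6   s7  s6 
 * s7   s7  s7 
(> = start, * = accepting)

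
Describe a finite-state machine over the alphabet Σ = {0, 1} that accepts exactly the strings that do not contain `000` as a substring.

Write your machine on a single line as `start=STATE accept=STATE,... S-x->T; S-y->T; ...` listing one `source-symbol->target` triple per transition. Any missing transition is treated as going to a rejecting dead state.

Track partial matches of the forbidden pattern `000`. State D is a dead state reached once `000` has occurred; every other state accepts. A means no part of `000` is currently matched.
With 4 states:
       0  1 
>* A   B  A 
 * B   C  A 
 * C   D  A 
   D   D  D 
(> = start, * = accepting)

start=A; accept=A,B,C; A-0->B; A-1->A; B-0->C; B-1->A; C-0->D; C-1->A; D-0->D; D-1->D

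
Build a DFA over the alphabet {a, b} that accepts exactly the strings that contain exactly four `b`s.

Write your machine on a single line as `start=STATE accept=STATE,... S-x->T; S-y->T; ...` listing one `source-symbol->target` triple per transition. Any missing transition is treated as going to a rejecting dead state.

Count `b`s, saturating at 5: states q0 through q4 mean 0 through 4 `b`s seen; q5 means more than 4. Each `b` increments (capped at q5); other symbols loop. Accept from {q4}.
A 6-state machine:
        a   b  
>  q0   q0  q1 
   q1   q1  q2 
   q2   q2  q3 
   q3   q3  q4 
 * q4   q4  q5 
   q5   q5  q5 
(> = start, * = accepting)

start=q0; accept=q4; q0-a->q0; q0-b->q1; q1-a->q1; q1-b->q2; q2-a->q2; q2-b->q3; q3-a->q3; q3-b->q4; q4-a->q4; q4-b->q5; q5-a->q5; q5-b->q5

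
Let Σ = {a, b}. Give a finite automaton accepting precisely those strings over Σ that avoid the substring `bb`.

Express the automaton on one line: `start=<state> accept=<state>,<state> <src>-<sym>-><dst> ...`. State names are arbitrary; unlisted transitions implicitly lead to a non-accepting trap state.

start=s0 accept=s0,s1 s0-a->s0 s0-b->s1 s1-a->s0 s1-b->s2 s2-a->s2 s2-b->s2

This is the complement of 'contains `bb`'. Use the same substring-matching states — s0 through s2 holding how much of `bb` has just been matched — but flip the accepting set: everything except the trap s2 accepts.
        a   b  
>* s0   s0  s1 
 * s1   s0  s2 
   s2   s2  s2 
(> = start, * = accepting)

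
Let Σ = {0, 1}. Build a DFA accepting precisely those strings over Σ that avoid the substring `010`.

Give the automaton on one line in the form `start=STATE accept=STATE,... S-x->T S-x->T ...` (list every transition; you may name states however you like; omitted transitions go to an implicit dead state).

This is the complement of 'contains `010`'. Use the same substring-matching states — q0 through q3 holding how much of `010` has just been matched — but flip the accepting set: everything except the trap q3 accepts.
        0   1  
>* q0   q1  q0 
 * q1   q1  q2 
 * q2   q3  q0 
   q3   q3  q3 
(> = start, * = accepting)

start=q0 accept=q0,q1,q2 q0-0->q1 q0-1->q0 q1-0->q1 q1-1->q2 q2-0->q3 q2-1->q0 q3-0->q3 q3-1->q3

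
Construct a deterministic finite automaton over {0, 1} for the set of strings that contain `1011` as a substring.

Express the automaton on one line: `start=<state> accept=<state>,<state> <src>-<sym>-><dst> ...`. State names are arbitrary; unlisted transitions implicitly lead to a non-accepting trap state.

Track how much of `1011` has been matched so far: state s0 is no progress, s4 is the absorbing accept state reached once `1011` has occurred. Intermediate states record partial matches; on a mismatch, fall back to the longest reusable overlap.
5 states suffice.
        0   1  
>  s0   s0  s1 
   s1   s2  s1 
   s2   s0  s3 
   s3   s2  s4 
 * s4   s4  s4 
(> = start, * = accepting)

start=s0 accept=s4 s0-0->s0 s0-1->s1 s1-0->s2 s1-1->s1 s2-0->s0 s2-1->s3 s3-0->s2 s3-1->s4 s4-0->s4 s4-1->s4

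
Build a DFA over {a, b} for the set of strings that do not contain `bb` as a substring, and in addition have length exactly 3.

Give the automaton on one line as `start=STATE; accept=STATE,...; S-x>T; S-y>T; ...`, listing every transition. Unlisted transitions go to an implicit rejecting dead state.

Handle the two conditions separately and then intersect. The first has 3 states tracking partial matches of the forbidden pattern `bb`; the second has 5 states tracking the input length, saturating at 4. A product state is a pair (one from each), accepting exactly when both do. After merging equivalent states the machine shrinks.
With 7 states:
        a   b  
>  q0   q1  q2 
   q1   q3  q4 
   q2   q3  q5 
   q3   q6  q6 
   q4   q6  q5 
   q5   q5  q5 
 * q6   q5  q5 
(> = start, * = accepting)

start=q0; accept=q6; q0-a>q1; q0-b>q2; q1-a>q3; q1-b>q4; q2-a>q3; q2-b>q5; q3-a>q6; q3-b>q6; q4-a>q6; q4-b>q5; q5-a>q5; q5-b>q5; q6-a>q5; q6-b>q5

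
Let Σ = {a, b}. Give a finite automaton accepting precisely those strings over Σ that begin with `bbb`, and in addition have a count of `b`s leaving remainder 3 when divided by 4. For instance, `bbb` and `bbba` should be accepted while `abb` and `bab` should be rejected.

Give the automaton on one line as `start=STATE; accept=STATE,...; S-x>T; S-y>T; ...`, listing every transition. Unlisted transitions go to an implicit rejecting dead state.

Run two small machines in parallel and take their product. The first has 5 states tracking whether the input so far still matches the prefix `bbb`; the second has 4 states tracking the count of `b`s modulo 4. A product state is a pair (one from each), accepting exactly when both do. Minimizing collapses redundant product states.
        a   b  
>  S0   S1  S2 
   S1   S1  S1 
   S2   S1  S3 
   S3   S1  S4 
 * S4   S4  S5 
   S5   S5  S6 
   S6   S6  S7 
   S7   S7  S4 
(> = start, * = accepting)

start=S0; accept=S4; S0-a>S1; S0-b>S2; S1-a>S1; S1-b>S1; S2-a>S1; S2-b>S3; S3-a>S1; S3-b>S4; S4-a>S4; S4-b>S5; S5-a>S5; S5-b>S6; S6-a>S6; S6-b>S7; S7-a>S7; S7-b>S4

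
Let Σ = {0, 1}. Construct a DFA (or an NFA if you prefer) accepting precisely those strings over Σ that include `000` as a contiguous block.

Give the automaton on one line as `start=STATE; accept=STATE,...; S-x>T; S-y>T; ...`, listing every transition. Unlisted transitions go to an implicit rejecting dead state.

States q0..q2 record the length of the longest prefix of `000` that matches the current input suffix. Reaching q3 means `000` has been seen, and we stay there forever. Accept from q3.
With 4 states:
        0   1  
>  q0   q1  q0 
   q1   q2  q0 
   q2   q3  q0 
 * q3   q3  q3 
(> = start, * = accepting)

start=q0; accept=q3; q0-0>q1; q0-1>q0; q1-0>q2; q1-1>q0; q2-0>q3; q2-1>q0; q3-0>q3; q3-1>q3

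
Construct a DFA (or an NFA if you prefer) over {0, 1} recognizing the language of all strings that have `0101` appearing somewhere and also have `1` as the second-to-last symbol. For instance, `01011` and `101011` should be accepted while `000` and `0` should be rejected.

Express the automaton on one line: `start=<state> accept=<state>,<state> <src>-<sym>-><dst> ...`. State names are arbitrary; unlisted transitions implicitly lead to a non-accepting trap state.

Run two small machines in parallel and take their product. The first has 5 states tracking whether and how much of `0101` has been seen; the second has 7 states tracking the last 2 symbols read. A product state is a pair (one from each), accepting exactly when both do. Minimizing collapses redundant product states.
With 8 states:
        0   1  
>  q0   q1  q0 
   q1   q1  q2 
   q2   q3  q0 
   q3   q1  q4 
   q4   q5  q6 
 * q5   q7  q4 
 * q6   q5  q6 
   q7   q7  q4 
(> = start, * = accepting)

start=q0 accept=q5,q6 q0-0->q1 q0-1->q0 q1-0->q1 q1-1->q2 q2-0->q3 q2-1->q0 q3-0->q1 q3-1->q4 q4-0->q5 q4-1->q6 q5-0->q7 q5-1->q4 q6-0->q5 q6-1->q6 q7-0->q7 q7-1->q4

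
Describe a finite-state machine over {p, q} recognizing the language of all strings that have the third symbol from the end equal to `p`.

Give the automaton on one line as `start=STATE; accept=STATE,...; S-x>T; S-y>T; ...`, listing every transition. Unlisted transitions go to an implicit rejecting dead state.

A DFA must remember the last 3 symbols (since which symbol is third-to-last isn't known until the input ends). Use one state per possible window of the last ≤3 symbols; accept from those whose window starts with `p`.
With 15 states:
       p  q 
>  A   B  C 
   B   D  E 
   C   F  G 
   D   H  I 
   E   J  K 
   F   L  M 
   G   N  O 
 * H   H  I 
 * I   J  K 
 * J   L  M 
 * K   N  O 
   L   H  I 
   M   J  K 
   N   L  M 
   O   N  O 
(> = start, * = accepting)

start=A; accept=H,I,J,K; A-p>B; A-q>C; B-p>D; B-q>E; C-p>F; C-q>G; D-p>H; D-q>I; E-p>J; E-q>K; F-p>L; F-q>M; G-p>N; G-q>O; H-p>H; H-q>I; I-p>J; I-q>K; J-p>L; J-q>M; K-p>N; K-q>O; L-p>H; L-q>I; M-p>J; M-q>K; N-p>L; N-q>M; O-p>N; O-q>O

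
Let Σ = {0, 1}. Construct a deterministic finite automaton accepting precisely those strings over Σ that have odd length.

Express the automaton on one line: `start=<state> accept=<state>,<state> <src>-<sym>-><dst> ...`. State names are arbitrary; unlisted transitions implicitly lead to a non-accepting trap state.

Count input length modulo 2: every symbol advances one step around the cycle S0 → S1 → S0. Accept at S1.
With 2 states:
        0   1  
>  S0   S1  S1 
 * S1   S0  S0 
(> = start, * = accepting)

start=S0 accept=S1 S0-0->S1 S0-1->S1 S1-0->S0 S1-1->S0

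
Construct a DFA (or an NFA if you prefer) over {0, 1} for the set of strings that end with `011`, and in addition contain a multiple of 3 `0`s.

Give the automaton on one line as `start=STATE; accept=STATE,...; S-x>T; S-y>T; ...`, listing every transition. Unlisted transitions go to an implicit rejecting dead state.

Build one automaton per condition and run them in lockstep. One (4 states) tracks how much of the suffix `011` has currently been matched; the other (3 states) tracks the count of `0`s modulo 3. Each combined state is a pair, one component from each; accept when both components accept. Minimizing collapses redundant product states.
A 6-state machine:
        0   1  
>  q0   q1  q0 
   q1   q2  q1 
   q2   q3  q2 
   q3   q1  q4 
   q4   q1  q5 
 * q5   q1  q0 
(> = start, * = accepting)

start=q0; accept=q5; q0-0>q1; q0-1>q0; q1-0>q2; q1-1>q1; q2-0>q3; q2-1>q2; q3-0>q1; q3-1>q4; q4-0>q1; q4-1>q5; q5-0>q1; q5-1>q0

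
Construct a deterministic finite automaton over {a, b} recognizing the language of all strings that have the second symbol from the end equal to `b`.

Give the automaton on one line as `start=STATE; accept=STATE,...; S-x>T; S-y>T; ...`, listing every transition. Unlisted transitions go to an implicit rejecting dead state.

start=q0; accept=q5,q6; q0-a>q1; q0-b>q2; q1-a>q3; q1-b>q4; q2-a>q5; q2-b>q6; q3-a>q3; q3-b>q4; q4-a>q5; q4-b>q6; q5-a>q3; q5-b>q4; q6-a>q5; q6-b>q6

A DFA must remember the last 2 symbols (since which symbol is second-to-last isn't known until the input ends). Use one state per possible window of the last ≤2 symbols; accept from those whose window starts with `b`.
        a   b  
>  q0   q1  q2 
   q1   q3  q4 
   q2   q5  q6 
   q3   q3  q4 
   q4   q5  q6 
 * q5   q3  q4 
 * q6   q5  q6 
(> = start, * = accepting)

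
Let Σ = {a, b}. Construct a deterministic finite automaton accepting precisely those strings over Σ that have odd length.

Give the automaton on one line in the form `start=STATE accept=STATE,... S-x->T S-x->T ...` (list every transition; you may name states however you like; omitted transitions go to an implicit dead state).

start=q0 accept=q1 q0-a->q1 q0-b->q1 q1-a->q0 q1-b->q0

Only the length mod 2 matters, so use a 2-cycle: from any state, every input symbol moves to the next state, wrapping q1 back to q0. Mark q1 accepting.
        a   b  
>  q0   q1  q1 
 * q1   q0  q0 
(> = start, * = accepting)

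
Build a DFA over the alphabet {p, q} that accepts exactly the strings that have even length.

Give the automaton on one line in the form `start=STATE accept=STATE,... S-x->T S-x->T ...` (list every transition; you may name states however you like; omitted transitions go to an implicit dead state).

Only the length mod 2 matters, so use a 2-cycle: from any state, every input symbol moves to the next state, wrapping B back to A. Mark A accepting.
2 states suffice.
       p  q 
>* A   B  B 
   B   A  A 
(> = start, * = accepting)

start=A accept=A A-p->B A-q->B B-p->A B-q->A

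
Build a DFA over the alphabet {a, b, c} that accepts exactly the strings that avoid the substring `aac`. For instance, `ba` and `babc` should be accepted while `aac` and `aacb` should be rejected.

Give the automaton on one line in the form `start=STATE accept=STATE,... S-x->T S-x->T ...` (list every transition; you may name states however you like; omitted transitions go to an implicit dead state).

start=S0 accept=S0,S1,S2 S0-a->S1 S0-b->S0 S0-c->S0 S1-a->S2 S1-b->S0 S1-c->S0 S2-a->S2 S2-b->S0 S2-c->S3 S3-a->S3 S3-b->S3 S3-c->S3

This is the complement of 'contains `aac`'. Use the same substring-matching states — S0 through S3 holding how much of `aac` has just been matched — but flip the accepting set: everything except the trap S3 accepts.
        a   b   c  
>* S0   S1  S0  S0 
 * S1   S2  S0  S0 
 * S2   S2  S0  S3 
   S3   S3  S3  S3 
(> = start, * = accepting)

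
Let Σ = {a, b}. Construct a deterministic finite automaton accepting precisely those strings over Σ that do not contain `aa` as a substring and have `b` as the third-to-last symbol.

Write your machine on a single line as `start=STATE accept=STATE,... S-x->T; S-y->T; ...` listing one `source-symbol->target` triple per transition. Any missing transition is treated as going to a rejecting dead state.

Run two small machines in parallel and take their product. The first has 3 states tracking partial matches of the forbidden pattern `aa`; the second has 15 states tracking the last 3 symbols read. A product state is a pair (one from each), accepting exactly when both do. After merging equivalent states the machine shrinks.
With 9 states:
        a   b  
>  s0   s1  s2 
   s1   s3  s2 
   s2   s4  s5 
   s3   s3  s3 
   s4   s3  s6 
   s5   s7  s8 
 * s6   s4  s5 
 * s7   s3  s6 
 * s8   s7  s8 
(> = start, * = accepting)

start=s0; accept=s6,s7,s8; s0-a->s1; s0-b->s2; s1-a->s3; s1-b->s2; s2-a->s4; s2-b->s5; s3-a->s3; s3-b->s3; s4-a->s3; s4-b->s6; s5-a->s7; s5-b->s8; s6-a->s4; s6-b->s5; s7-a->s3; s7-b->s6; s8-a->s7; s8-b->s8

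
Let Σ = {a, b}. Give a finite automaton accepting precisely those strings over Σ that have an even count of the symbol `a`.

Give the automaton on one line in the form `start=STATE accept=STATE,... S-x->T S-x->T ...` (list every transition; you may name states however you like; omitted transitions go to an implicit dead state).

Keep the running count of `a`s modulo 2: each `a` advances along the cycle q0 → q1 → q0 while other symbols loop. Accept at q0.
2 states suffice.
        a   b  
>* q0   q1  q0 
   q1   q0  q1 
(> = start, * = accepting)

start=q0 accept=q0 q0-a->q1 q0-b->q0 q1-a->q0 q1-b->q1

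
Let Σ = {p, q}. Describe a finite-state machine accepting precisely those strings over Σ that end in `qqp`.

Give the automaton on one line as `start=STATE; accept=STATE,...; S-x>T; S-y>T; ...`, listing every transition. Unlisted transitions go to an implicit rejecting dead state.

start=S0; accept=S3; S0-p>S0; S0-q>S1; S1-p>S0; S1-q>S2; S2-p>S3; S2-q>S2; S3-p>S0; S3-q>S1

Let each state record the length of the longest suffix of the input read so far that is also a prefix of `qqp`. S1 means the last symbol is `q`; S2 means the last 2 symbols are `qq`; S3 means the last 3 symbols are `qqp`. Accept only at S3, where the string currently ends in `qqp`.
4 states suffice.
        p   q  
>  S0   S0  S1 
   S1   S0  S2 
   S2   S3  S2 
 * S3   S0  S1 
(> = start, * = accepting)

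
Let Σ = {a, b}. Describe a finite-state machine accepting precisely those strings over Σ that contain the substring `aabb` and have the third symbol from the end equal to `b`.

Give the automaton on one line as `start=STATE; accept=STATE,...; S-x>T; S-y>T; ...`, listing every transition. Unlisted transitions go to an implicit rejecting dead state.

Run two small machines in parallel and take their product. One (5 states) tracks whether and how much of `aabb` has been seen; the other (15 states) tracks the last 3 symbols read. Each combined state is a pair, one component from each; accept when both components accept.
23 states suffice.
          a    b  
>  s0     s1   s2 
   s1     s3   s4 
   s2     s5   s6 
   s3     s7   s8 
   s4     s9  s10 
   s5    s11  s12 
   s6    s13  s14 
   s7     s7   s8 
   s8     s9  s15 
   s9    s11  s12 
   s10   s13  s14 
   s11    s7   s8 
   s12    s9  s10 
   s13   s11  s12 
   s14   s13  s14 
   s15   s16  s17 
 * s16   s18  s19 
 * s17   s16  s17 
 * s18   s20  s21 
 * s19   s22  s15 
   s20   s20  s21 
   s21   s22  s15 
   s22   s18  s19 
(> = start, * = accepting)

start=s0; accept=s16,s17,s18,s19; s0-a>s1; s0-b>s2; s1-a>s3; s1-b>s4; s2-a>s5; s2-b>s6; s3-a>s7; s3-b>s8; s4-a>s9; s4-b>s10; s5-a>s11; s5-b>s12; s6-a>s13; s6-b>s14; s7-a>s7; s7-b>s8; s8-a>s9; s8-b>s15; s9-a>s11; s9-b>s12; s10-a>s13; s10-b>s14; s11-a>s7; s11-b>s8; s12-a>s9; s12-b>s10; s13-a>s11; s13-b>s12; s14-a>s13; s14-b>s14; s15-a>s16; s15-b>s17; s16-a>s18; s16-b>s19; s17-a>s16; s17-b>s17; s18-a>s20; s18-b>s21; s19-a>s22; s19-b>s15; s20-a>s20; s20-b>s21; s21-a>s22; s21-b>s15; s22-a>s18; s22-b>s19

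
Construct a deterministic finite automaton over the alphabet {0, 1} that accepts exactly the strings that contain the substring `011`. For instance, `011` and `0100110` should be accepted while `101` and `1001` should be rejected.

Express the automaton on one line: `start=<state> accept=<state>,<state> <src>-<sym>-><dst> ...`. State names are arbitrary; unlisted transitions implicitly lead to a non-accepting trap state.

start=A accept=D A-0->B A-1->A B-0->B B-1->C C-0->B C-1->D D-0->D D-1->D

Track how much of `011` has been matched so far: state A is no progress, D is the absorbing accept state reached once `011` has occurred. Intermediate states record partial matches; on a mismatch, fall back to the longest reusable overlap.
With 4 states:
       0  1 
>  A   B  A 
   B   B  C 
   C   B  D 
 * D   D  D 
(> = start, * = accepting)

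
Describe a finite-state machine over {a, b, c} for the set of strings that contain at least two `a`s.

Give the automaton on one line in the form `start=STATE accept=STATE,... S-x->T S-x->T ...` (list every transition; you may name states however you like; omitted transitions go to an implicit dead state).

start=q0 accept=q2,q3 q0-a->q1 q0-b->q0 q0-c->q0 q1-a->q2 q1-b->q1 q1-c->q1 q2-a->q3 q2-b->q2 q2-c->q2 q3-a->q3 q3-b->q3 q3-c->q3

Count `a`s, saturating at 3: states q0 through q2 mean 0 through 2 `a`s seen; q3 means more than 2. Each `a` increments (capped at q3); other symbols loop. Accept from {q2, q3}.
With 4 states:
        a   b   c  
>  q0   q1  q0  q0 
   q1   q2  q1  q1 
 * q2   q3  q2  q2 
 * q3   q3  q3  q3 
(> = start, * = accepting)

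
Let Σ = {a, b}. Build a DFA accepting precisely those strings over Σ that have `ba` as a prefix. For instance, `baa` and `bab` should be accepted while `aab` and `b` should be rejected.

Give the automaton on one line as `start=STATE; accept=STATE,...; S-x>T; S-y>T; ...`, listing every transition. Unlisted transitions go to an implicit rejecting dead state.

Walk along `ba` while the input agrees: from S0 take `b` to S1, and so on. Any deviation drops to the rejecting sink S3. Once S2 is reached the prefix is confirmed and every continuation is accepted.
        a   b  
>  S0   S3  S1 
   S1   S2  S3 
 * S2   S2  S2 
   S3   S3  S3 
(> = start, * = accepting)

start=S0; accept=S2; S0-a>S3; S0-b>S1; S1-a>S2; S1-b>S3; S2-a>S2; S2-b>S2; S3-a>S3; S3-b>S3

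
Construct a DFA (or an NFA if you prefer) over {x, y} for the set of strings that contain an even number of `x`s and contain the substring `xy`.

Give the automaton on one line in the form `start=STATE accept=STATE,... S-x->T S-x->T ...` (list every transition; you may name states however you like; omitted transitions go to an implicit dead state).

Run two small machines in parallel and take their product. One (2 states) tracks the count of `x`s modulo 2; the other (3 states) tracks whether and how much of `xy` has been seen. Each combined state is a pair, one component from each; accept when both components accept.
A 5-state machine:
        x   y  
>  q0   q1  q0 
   q1   q2  q3 
   q2   q1  q4 
   q3   q4  q3 
 * q4   q3  q4 
(> = start, * = accepting)

start=q0 accept=q4 q0-x->q1 q0-y->q0 q1-x->q2 q1-y->q3 q2-x->q1 q2-y->q4 q3-x->q4 q3-y->q3 q4-x->q3 q4-y->q4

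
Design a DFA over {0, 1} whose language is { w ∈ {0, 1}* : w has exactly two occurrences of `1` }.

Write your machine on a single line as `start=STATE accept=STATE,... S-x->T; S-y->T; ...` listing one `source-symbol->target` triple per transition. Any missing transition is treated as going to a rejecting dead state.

start=s0; accept=s2; s0-0->s0; s0-1->s1; s1-0->s1; s1-1->s2; s2-0->s2; s2-1->s3; s3-0->s3; s3-1->s3

Only the number of `1`s matters, and only up to 3. Make a chain s0 → s1 → s2 → s3 advanced by each `1` (with s3 absorbing); every other symbol self-loops. The accepting set is {s2}.
4 states suffice.
        0   1  
>  s0   s0  s1 
   s1   s1  s2 
 * s2   s2  s3 
   s3   s3  s3 
(> = start, * = accepting)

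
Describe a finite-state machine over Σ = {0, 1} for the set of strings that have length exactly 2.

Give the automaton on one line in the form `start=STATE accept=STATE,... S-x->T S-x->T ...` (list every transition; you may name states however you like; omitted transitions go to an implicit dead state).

start=s0 accept=s2 s0-0->s1 s0-1->s1 s1-0->s2 s1-1->s2 s2-0->s3 s2-1->s3 s3-0->s3 s3-1->s3

We only need to distinguish lengths 0, 1, …, 2, and '>2'. Chain s0 → s1 → s2 → s3 on every symbol, with s3 looping. Accepting states: {s2}.
4 states suffice.
        0   1  
>  s0   s1  s1 
   s1   s2  s2 
 * s2   s3  s3 
   s3   s3  s3 
(> = start, * = accepting)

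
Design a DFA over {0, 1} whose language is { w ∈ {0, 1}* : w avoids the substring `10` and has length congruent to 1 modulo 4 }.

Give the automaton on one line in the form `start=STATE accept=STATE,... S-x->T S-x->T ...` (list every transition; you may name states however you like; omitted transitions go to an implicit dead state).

start=q0 accept=q1,q2 q0-0->q1 q0-1->q2 q1-0->q3 q1-1->q4 q2-0->q5 q2-1->q4 q3-0->q6 q3-1->q7 q4-0->q8 q4-1->q7 q5-0->q8 q5-1->q8 q6-0->q0 q6-1->q9 q7-0->q10 q7-1->q9 q8-0->q10 q8-1->q10 q9-0->q11 q9-1->q2 q10-0->q11 q10-1->q11 q11-0->q5 q11-1->q5

Build one automaton per condition and run them in lockstep. One (3 states) tracks partial matches of the forbidden pattern `10`; the other (4 states) tracks the input length modulo 4. Each combined state is a pair, one component from each; accept when both components accept.
12 states suffice.
          0    1  
>  q0     q1   q2 
 * q1     q3   q4 
 * q2     q5   q4 
   q3     q6   q7 
   q4     q8   q7 
   q5     q8   q8 
   q6     q0   q9 
   q7    q10   q9 
   q8    q10  q10 
   q9    q11   q2 
   q10   q11  q11 
   q11    q5   q5 
(> = start, * = accepting)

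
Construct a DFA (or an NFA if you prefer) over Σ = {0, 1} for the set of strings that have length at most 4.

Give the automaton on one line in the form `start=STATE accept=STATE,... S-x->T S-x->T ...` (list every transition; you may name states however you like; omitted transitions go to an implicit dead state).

We only need to distinguish lengths 0, 1, …, 4, and '>4'. Chain q0 → q1 → q2 → q3 → q4 → q5 on every symbol, with q5 looping. Accepting states: {q0, q1, q2, q3, q4}.
With 6 states:
        0   1  
>* q0   q1  q1 
 * q1   q2  q2 
 * q2   q3  q3 
 * q3   q4  q4 
 * q4   q5  q5 
   q5   q5  q5 
(> = start, * = accepting)

start=q0 accept=q0,q1,q2,q3,q4 q0-0->q1 q0-1->q1 q1-0->q2 q1-1->q2 q2-0->q3 q2-1->q3 q3-0->q4 q3-1->q4 q4-0->q5 q4-1->q5 q5-0->q5 q5-1->q5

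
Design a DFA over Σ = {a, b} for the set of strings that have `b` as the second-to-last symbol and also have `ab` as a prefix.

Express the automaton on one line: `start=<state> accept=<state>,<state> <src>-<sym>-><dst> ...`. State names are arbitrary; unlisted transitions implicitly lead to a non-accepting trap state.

start=S0 accept=S8,S9 S0-a->S1 S0-b->S2 S1-a->S3 S1-b->S4 S2-a->S5 S2-b->S6 S3-a->S3 S3-b->S7 S4-a->S8 S4-b->S9 S5-a->S3 S5-b->S7 S6-a->S5 S6-b->S6 S7-a->S5 S7-b->S6 S8-a->S10 S8-b->S4 S9-a->S8 S9-b->S9 S10-a->S10 S10-b->S4

Run two small machines in parallel and take their product. The first has 7 states tracking the last 2 symbols read; the second has 4 states tracking whether the input so far still matches the prefix `ab`. A product state is a pair (one from each), accepting exactly when both do.
An 11-state machine:
          a    b  
>  S0     S1   S2 
   S1     S3   S4 
   S2     S5   S6 
   S3     S3   S7 
   S4     S8   S9 
   S5     S3   S7 
   S6     S5   S6 
   S7     S5   S6 
 * S8    S10   S4 
 * S9     S8   S9 
   S10   S10   S4 
(> = start, * = accepting)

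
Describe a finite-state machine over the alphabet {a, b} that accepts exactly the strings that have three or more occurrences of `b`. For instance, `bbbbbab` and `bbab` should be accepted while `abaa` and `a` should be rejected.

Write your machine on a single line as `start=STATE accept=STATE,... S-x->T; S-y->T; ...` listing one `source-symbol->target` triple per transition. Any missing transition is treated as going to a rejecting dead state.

Count `b`s, saturating at 4: states s0 through s3 mean 0 through 3 `b`s seen; s4 means more than 3. Each `b` increments (capped at s4); other symbols loop. Accept from {s3, s4}.
With 5 states:
        a   b  
>  s0   s0  s1 
   s1   s1  s2 
   s2   s2  s3 
 * s3   s3  s4 
 * s4   s4  s4 
(> = start, * = accepting)

start=s0; accept=s3,s4; s0-a->s0; s0-b->s1; s1-a->s1; s1-b->s2; s2-a->s2; s2-b->s3; s3-a->s3; s3-b->s4; s4-a->s4; s4-b->s4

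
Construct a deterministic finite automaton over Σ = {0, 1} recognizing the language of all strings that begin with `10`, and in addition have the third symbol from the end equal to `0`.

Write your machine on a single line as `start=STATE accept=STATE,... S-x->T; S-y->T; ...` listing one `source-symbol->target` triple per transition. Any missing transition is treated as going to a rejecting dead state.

Build one automaton per condition and run them in lockstep. The first has 4 states tracking whether the input so far still matches the prefix `10`; the second has 15 states tracking the last 3 symbols read. A product state is a pair (one from each), accepting exactly when both do.
          0    1  
>  q0     q1   q2 
   q1     q3   q4 
   q2     q5   q6 
   q3     q7   q8 
   q4     q9  q10 
   q5    q11  q12 
   q6    q13  q14 
   q7     q7   q8 
   q8     q9  q10 
   q9    q15  q16 
   q10   q13  q14 
   q11   q17  q18 
   q12   q19  q20 
   q13   q15  q16 
   q14   q13  q14 
   q15    q7   q8 
   q16    q9  q10 
 * q17   q17  q18 
 * q18   q19  q20 
 * q19   q11  q12 
 * q20   q21  q22 
   q21   q11  q12 
   q22   q21  q22 
(> = start, * = accepting)

start=q0; accept=q17,q18,q19,q20; q0-0->q1; q0-1->q2; q1-0->q3; q1-1->q4; q2-0->q5; q2-1->q6; q3-0->q7; q3-1->q8; q4-0->q9; q4-1->q10; q5-0->q11; q5-1->q12; q6-0->q13; q6-1->q14; q7-0->q7; q7-1->q8; q8-0->q9; q8-1->q10; q9-0->q15; q9-1->q16; q10-0->q13; q10-1->q14; q11-0->q17; q11-1->q18; q12-0->q19; q12-1->q20; q13-0->q15; q13-1->q16; q14-0->q13; q14-1->q14; q15-0->q7; q15-1->q8; q16-0->q9; q16-1->q10; q17-0->q17; q17-1->q18; q18-0->q19; q18-1->q20; q19-0->q11; q19-1->q12; q20-0->q21; q20-1->q22; q21-0->q11; q21-1->q12; q22-0->q21; q22-1->q22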